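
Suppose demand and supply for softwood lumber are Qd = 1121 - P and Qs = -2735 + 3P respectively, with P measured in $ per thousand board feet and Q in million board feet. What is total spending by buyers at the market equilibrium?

Total spending by buyers = 151348

Equating demand and supply, 1121 - P = -2735 + 3P gives 4P = 3856, so P* = 964.
Plugging P* into demand: Q* = 1121 - 964 = 157.
Total spending by buyers = P* × Q* = 964 × 157 = 151348.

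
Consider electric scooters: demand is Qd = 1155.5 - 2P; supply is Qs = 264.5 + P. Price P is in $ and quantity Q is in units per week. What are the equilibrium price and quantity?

P* = 297, Q* = 561.5

The market clears where 1155.5 - 2P = 264.5 + P. Rearranging, 3P = 891, hence P* = 297.
Substitute back: Q* = 1155.5 - 2(297) = 561.5.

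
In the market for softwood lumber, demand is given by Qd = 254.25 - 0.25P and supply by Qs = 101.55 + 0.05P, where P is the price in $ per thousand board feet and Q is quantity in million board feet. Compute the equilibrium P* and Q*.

Equating demand and supply, 254.25 - 0.25P = 101.55 + 0.05P gives 0.3P = 152.7, so P* = 509.
Then Q* = 254.25 - 0.25(509) = 127.

P* = 509, Q* = 127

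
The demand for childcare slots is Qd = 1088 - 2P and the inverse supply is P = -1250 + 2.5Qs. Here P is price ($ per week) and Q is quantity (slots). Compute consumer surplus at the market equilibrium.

Consumer surplus = 89401

Rewriting in direct form: Qs = 500 + 0.4P.
Set Qd = Qs: 1088 - 2P = 500 + 0.4P, so 588 = 2.4P and P* = 245.
From the demand curve, Q* = 1088 - 2(245) = 598.
Demand choke price (Qd = 0): P = 1088/2 = 544. Consumer surplus = ½ × (544 - 245) × 598 = 89401.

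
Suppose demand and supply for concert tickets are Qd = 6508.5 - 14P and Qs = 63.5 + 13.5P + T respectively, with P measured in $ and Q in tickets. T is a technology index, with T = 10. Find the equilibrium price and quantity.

With T = 10, supply is Qs = 73.5 + 13.5P.
At equilibrium Qd = Qs, so 6508.5 - 14P = 73.5 + 13.5P; collecting terms, 6435 = 27.5P and P* = 234.
Plugging P* into demand: Q* = 6508.5 - 14(234) = 3232.5.

P* = 234, Q* = 3232.5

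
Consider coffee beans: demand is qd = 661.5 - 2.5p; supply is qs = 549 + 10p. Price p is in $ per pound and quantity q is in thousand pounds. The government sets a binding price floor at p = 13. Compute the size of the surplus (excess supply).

With p fixed at 13, quantity demanded is 629 and quantity supplied is 679.
Surplus = qs - qd = 679 - 629 = 50.

Surplus = 50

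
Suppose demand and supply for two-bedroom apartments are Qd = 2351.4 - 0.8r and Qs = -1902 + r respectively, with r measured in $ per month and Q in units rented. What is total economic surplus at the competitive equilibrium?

Total surplus = 239086.125

Equating demand and supply, 2351.4 - 0.8r = -1902 + r gives 1.8r = 4253.4, so r* = 2363.
Substitute back: Q* = 2351.4 - 0.8(2363) = 461.
Demand choke price = 2939.25; supply choke price = 1902. CS = ½(2939.25 - 2363)(461) = 132825.625; PS = ½(2363 - 1902)(461) = 106260.5. Total surplus = 239086.125.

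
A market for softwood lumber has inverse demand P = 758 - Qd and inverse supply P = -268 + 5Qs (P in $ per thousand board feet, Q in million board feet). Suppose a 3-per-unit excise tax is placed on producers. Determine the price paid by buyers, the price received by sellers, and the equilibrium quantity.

P_b = 587.5, P_s = 584.5, Q = 170.5

Rewriting in direct form: Qd = 758 - P and Qs = 53.6 + 0.2P.
With a tax of 3 on producers, they supply based on the net price P_s = P_b - 3, so Qs = 53 + 0.2P_b.
Market clearing requires 758 - P_b = 53 + 0.2P_b; hence 705 = 1.2P_b and P_b = 587.5.
So P_s = 584.5 and the quantity traded is Q = 758 - 587.5 = 170.5.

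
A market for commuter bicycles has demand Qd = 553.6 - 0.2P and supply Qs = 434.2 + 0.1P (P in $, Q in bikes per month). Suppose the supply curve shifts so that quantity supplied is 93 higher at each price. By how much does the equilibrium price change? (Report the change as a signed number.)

Equating demand and supply, 553.6 - 0.2P = 434.2 + 0.1P gives 0.3P = 119.4, so P* = 398.
Then Q* = 553.6 - 0.2(398) = 474.
After the shift, supply is Qs = 527.2 + 0.1P.
Re-solving, 0.3P = 26.4 gives P = 88 and Q = 536.
ΔP = 88 - 398 = -310.

ΔP = -310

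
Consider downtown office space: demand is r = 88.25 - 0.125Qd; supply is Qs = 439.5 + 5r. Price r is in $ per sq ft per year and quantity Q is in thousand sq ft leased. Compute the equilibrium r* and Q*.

Inverting to quantity form: Qd = 706 - 8r.
The market clears where 706 - 8r = 439.5 + 5r. Rearranging, 13r = 266.5, hence r* = 20.5.
Plugging r* into demand: Q* = 706 - 8(20.5) = 542.

r* = 20.5, Q* = 542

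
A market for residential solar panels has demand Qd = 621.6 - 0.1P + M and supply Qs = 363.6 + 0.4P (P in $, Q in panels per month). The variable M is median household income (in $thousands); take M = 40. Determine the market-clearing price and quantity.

With M = 40, demand is Qd = 661.6 - 0.1P.
At equilibrium Qd = Qs, so 661.6 - 0.1P = 363.6 + 0.4P; collecting terms, 298 = 0.5P and P* = 596.
Substitute back: Q* = 661.6 - 0.1(596) = 602.

P* = 596, Q* = 602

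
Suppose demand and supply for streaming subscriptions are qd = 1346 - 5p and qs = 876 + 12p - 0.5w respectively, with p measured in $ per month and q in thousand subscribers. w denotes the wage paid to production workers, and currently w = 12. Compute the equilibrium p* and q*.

p* = 28, q* = 1206

With w = 12, supply is qs = 870 + 12p.
Set qd = qs: 1346 - 5p = 870 + 12p, so 476 = 17p and p* = 28.
Then q* = 1346 - 5(28) = 1206.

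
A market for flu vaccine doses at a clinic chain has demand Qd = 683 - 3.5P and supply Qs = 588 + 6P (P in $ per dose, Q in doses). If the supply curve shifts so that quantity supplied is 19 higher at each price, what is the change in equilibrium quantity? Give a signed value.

Set Qd = Qs: 683 - 3.5P = 588 + 6P, so 95 = 9.5P and P* = 10.
Then Q* = 683 - 3.5(10) = 648.
After the shift, supply is Qs = 607 + 6P.
The new intersection has 76 = 9.5P, i.e. P = 8, Q = 655.
ΔQ = 655 - 648 = 7.

ΔQ = 7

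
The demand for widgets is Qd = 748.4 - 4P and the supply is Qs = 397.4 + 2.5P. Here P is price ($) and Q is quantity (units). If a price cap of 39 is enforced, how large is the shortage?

Shortage = 97.5

Evaluating both curves at the ceiling price 39 gives Qd = 592.4, Qs = 494.9.
Shortage = Qd - Qs = 592.4 - 494.9 = 97.5.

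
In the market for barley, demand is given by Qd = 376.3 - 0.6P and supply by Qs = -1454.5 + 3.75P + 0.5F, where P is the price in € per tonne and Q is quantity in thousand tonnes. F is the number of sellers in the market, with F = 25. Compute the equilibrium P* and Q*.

P* = 418, Q* = 125.5

With F = 25, supply is Qs = -1442 + 3.75P.
The market clears where 376.3 - 0.6P = -1442 + 3.75P. Rearranging, 4.35P = 1818.3, hence P* = 418.
Substitute back: Q* = 376.3 - 0.6(418) = 125.5.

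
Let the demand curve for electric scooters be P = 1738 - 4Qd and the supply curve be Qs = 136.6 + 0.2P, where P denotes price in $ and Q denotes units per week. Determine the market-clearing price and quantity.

P* = 662, Q* = 269

Solving each curve for Q: Qd = 434.5 - 0.25P.
Equating demand and supply, 434.5 - 0.25P = 136.6 + 0.2P gives 0.45P = 297.9, so P* = 662.
Substitute back: Q* = 434.5 - 0.25(662) = 269.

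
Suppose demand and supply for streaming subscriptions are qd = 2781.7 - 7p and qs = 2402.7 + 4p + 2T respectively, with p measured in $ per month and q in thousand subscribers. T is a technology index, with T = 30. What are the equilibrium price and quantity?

With T = 30, supply is qs = 2462.7 + 4p.
Set qd = qs: 2781.7 - 7p = 2462.7 + 4p, so 319 = 11p and p* = 29.
Then q* = 2781.7 - 7(29) = 2578.7.

p* = 29, q* = 2578.7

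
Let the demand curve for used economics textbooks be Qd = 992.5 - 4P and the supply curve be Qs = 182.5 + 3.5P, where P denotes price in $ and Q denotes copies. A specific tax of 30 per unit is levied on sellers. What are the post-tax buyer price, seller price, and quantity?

Sellers keep P_s = P_b - 30 per unit, so supply in terms of the buyer price is Qs = 77.5 + 3.5P_b.
Set Qd = Qs: 992.5 - 4P_b = 77.5 + 3.5P_b, so 915 = 7.5P_b and P_b = 122.
Then P_s = 122 - 30 = 92 and Q = 992.5 - 4(122) = 504.5.

P_b = 122, P_s = 92, Q = 504.5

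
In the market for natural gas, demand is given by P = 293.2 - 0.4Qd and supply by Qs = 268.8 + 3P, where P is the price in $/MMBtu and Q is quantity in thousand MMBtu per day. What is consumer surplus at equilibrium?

In direct form, Qd = 733 - 2.5P.
The market clears where 733 - 2.5P = 268.8 + 3P. Rearranging, 5.5P = 464.2, hence P* = 84.4.
Then Q* = 733 - 2.5(84.4) = 522.
Demand choke price (Qd = 0): P = 733/2.5 = 293.2. Consumer surplus = ½ × (293.2 - 84.4) × 522 = 54496.8.

Consumer surplus = 54496.8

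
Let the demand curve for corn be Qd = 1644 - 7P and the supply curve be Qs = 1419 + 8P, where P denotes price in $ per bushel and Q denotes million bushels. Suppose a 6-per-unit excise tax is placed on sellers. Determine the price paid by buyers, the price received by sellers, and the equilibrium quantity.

With a tax of 6 on sellers, they supply based on the net price P_s = P_b - 6, so Qs = 1371 + 8P_b.
Equate demand and the shifted supply: 1644 - 7P_b = 1371 + 8P_b, giving 15P_b = 273, so P_b = 18.2.
Then P_s = 18.2 - 6 = 12.2 and Q = 1644 - 7(18.2) = 1516.6.

P_b = 18.2, P_s = 12.2, Q = 1516.6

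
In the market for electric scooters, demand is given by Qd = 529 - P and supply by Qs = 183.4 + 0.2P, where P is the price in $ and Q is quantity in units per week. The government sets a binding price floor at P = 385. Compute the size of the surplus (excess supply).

Surplus = 116.4

At P = 385: Qd = 144 and Qs = 260.4.
Surplus = Qs - Qd = 260.4 - 144 = 116.4.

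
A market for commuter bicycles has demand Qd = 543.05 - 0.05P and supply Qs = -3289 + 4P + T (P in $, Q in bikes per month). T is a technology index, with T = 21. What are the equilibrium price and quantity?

With T = 21, supply is Qs = -3268 + 4P.
At equilibrium Qd = Qs, so 543.05 - 0.05P = -3268 + 4P; collecting terms, 3811.05 = 4.05P and P* = 941.
Plugging P* into demand: Q* = 543.05 - 0.05(941) = 496.

P* = 941, Q* = 496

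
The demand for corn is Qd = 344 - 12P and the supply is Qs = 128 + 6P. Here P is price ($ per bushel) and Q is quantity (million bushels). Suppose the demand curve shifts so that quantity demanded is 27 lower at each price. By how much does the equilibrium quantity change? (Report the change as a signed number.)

ΔQ = -9

Equating demand and supply, 344 - 12P = 128 + 6P gives 18P = 216, so P* = 12.
Substitute back: Q* = 344 - 12(12) = 200.
After the shift, demand is Qd = 317 - 12P.
Re-solving, 18P = 189 gives P = 10.5 and Q = 191.
ΔQ = 191 - 200 = -9.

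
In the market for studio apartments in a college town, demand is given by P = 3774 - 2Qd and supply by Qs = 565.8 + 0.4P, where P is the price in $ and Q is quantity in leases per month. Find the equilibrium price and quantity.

Solving each curve for Q: Qd = 1887 - 0.5P.
Set Qd = Qs: 1887 - 0.5P = 565.8 + 0.4P, so 1321.2 = 0.9P and P* = 1468.
From the demand curve, Q* = 1887 - 0.5(1468) = 1153.

P* = 1468, Q* = 1153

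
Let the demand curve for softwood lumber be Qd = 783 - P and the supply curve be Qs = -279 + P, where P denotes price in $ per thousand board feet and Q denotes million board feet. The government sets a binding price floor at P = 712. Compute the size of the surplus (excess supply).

Surplus = 362

Evaluating both curves at the floor price 712 gives Qd = 71, Qs = 433.
Surplus = Qs - Qd = 433 - 71 = 362.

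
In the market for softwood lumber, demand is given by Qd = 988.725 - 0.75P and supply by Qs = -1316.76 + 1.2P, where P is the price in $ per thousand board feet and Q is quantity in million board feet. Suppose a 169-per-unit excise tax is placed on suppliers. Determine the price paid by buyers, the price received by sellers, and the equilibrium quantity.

Suppliers keep P_s = P_b - 169 per unit, so supply in terms of the buyer price is Qs = -1519.56 + 1.2P_b.
Equate demand and the shifted supply: 988.725 - 0.75P_b = -1519.56 + 1.2P_b, giving 1.95P_b = 2508.285, so P_b = 1286.3.
So P_s = 1117.3 and the quantity traded is Q = 988.725 - 0.75(1286.3) = 24.

P_b = 1286.3, P_s = 1117.3, Q = 24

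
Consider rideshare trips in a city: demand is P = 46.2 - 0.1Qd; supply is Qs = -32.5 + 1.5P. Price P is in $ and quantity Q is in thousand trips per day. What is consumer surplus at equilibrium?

In direct form, Qd = 462 - 10P.
Equating demand and supply, 462 - 10P = -32.5 + 1.5P gives 11.5P = 494.5, so P* = 43.
From the demand curve, Q* = 462 - 10(43) = 32.
Demand choke price (Qd = 0): P = 462/10 = 46.2. Consumer surplus = ½ × (46.2 - 43) × 32 = 51.2.

Consumer surplus = 51.2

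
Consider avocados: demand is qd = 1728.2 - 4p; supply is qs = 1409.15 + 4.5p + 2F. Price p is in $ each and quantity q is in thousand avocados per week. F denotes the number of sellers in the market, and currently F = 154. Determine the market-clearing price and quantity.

With F = 154, supply is qs = 1717.15 + 4.5p.
Equating demand and supply, 1728.2 - 4p = 1717.15 + 4.5p gives 8.5p = 11.05, so p* = 1.3.
Substitute back: q* = 1728.2 - 4(1.3) = 1723.

p* = 1.3, q* = 1723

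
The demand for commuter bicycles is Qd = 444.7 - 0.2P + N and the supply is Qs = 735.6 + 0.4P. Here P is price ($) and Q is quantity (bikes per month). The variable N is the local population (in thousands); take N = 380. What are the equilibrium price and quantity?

P* = 148.5, Q* = 795

With N = 380, demand is Qd = 824.7 - 0.2P.
At equilibrium Qd = Qs, so 824.7 - 0.2P = 735.6 + 0.4P; collecting terms, 89.1 = 0.6P and P* = 148.5.
Substitute back: Q* = 824.7 - 0.2(148.5) = 795.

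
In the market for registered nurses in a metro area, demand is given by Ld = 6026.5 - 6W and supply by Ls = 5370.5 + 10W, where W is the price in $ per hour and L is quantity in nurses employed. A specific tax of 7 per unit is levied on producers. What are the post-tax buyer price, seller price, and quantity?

W_b = 45.375, W_s = 38.375, L = 5754.25

Producers keep W_s = W_b - 7 per unit, so supply in terms of the buyer price is Ls = 5300.5 + 10W_b.
Set Ld = Ls: 6026.5 - 6W_b = 5300.5 + 10W_b, so 726 = 16W_b and W_b = 45.375.
Then W_s = 45.375 - 7 = 38.375 and L = 6026.5 - 6(45.375) = 5754.25.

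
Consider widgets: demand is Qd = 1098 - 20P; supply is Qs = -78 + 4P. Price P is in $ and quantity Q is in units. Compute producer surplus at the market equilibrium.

Equating demand and supply, 1098 - 20P = -78 + 4P gives 24P = 1176, so P* = 49.
Substitute back: Q* = 1098 - 20(49) = 118.
Supply choke price (Qs = 0): P = 19.5. Producer surplus = ½ × (49 - 19.5) × 118 = 1740.5.

Producer surplus = 1740.5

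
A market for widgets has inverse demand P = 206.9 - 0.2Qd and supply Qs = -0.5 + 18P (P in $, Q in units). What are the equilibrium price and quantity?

P* = 45, Q* = 809.5

In direct form, Qd = 1034.5 - 5P.
The market clears where 1034.5 - 5P = -0.5 + 18P. Rearranging, 23P = 1035, hence P* = 45.
Plugging P* into demand: Q* = 1034.5 - 5(45) = 809.5.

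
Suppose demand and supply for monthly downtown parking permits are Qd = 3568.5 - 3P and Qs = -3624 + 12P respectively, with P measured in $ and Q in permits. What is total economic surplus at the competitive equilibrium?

Set Qd = Qs: 3568.5 - 3P = -3624 + 12P, so 7192.5 = 15P and P* = 479.5.
Then Q* = 3568.5 - 3(479.5) = 2130.
Demand choke price = 1189.5; supply choke price = 302. CS = ½(1189.5 - 479.5)(2130) = 756150; PS = ½(479.5 - 302)(2130) = 189037.5. Total surplus = 945187.5.

Total surplus = 945187.5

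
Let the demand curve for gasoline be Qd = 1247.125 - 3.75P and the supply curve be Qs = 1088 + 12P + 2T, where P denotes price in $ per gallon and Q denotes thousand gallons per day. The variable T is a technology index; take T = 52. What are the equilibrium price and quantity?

P* = 3.5, Q* = 1234

With T = 52, supply is Qs = 1192 + 12P.
The market clears where 1247.125 - 3.75P = 1192 + 12P. Rearranging, 15.75P = 55.125, hence P* = 3.5.
Substitute back: Q* = 1247.125 - 3.75(3.5) = 1234.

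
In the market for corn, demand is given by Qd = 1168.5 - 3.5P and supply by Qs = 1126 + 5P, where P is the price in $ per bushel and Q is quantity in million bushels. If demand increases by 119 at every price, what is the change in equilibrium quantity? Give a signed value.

ΔQ = 70

The market clears where 1168.5 - 3.5P = 1126 + 5P. Rearranging, 8.5P = 42.5, hence P* = 5.
From the demand curve, Q* = 1168.5 - 3.5(5) = 1151.
After the shift, demand is Qd = 1287.5 - 3.5P.
The new intersection has 161.5 = 8.5P, i.e. P = 19, Q = 1221.
ΔQ = 1221 - 1151 = 70.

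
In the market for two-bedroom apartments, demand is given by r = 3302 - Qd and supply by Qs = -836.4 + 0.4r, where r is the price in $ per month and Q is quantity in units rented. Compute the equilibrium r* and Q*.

r* = 2956, Q* = 346

Rewriting in direct form: Qd = 3302 - r.
The market clears where 3302 - r = -836.4 + 0.4r. Rearranging, 1.4r = 4138.4, hence r* = 2956.
Substitute back: Q* = 3302 - 2956 = 346.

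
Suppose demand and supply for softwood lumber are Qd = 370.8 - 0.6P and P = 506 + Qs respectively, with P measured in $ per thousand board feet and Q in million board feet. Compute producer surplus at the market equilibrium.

Inverting to quantity form: Qs = -506 + P.
At equilibrium Qd = Qs, so 370.8 - 0.6P = -506 + P; collecting terms, 876.8 = 1.6P and P* = 548.
Plugging P* into demand: Q* = 370.8 - 0.6(548) = 42.
Supply choke price (Qs = 0): P = 506. Producer surplus = ½ × (548 - 506) × 42 = 882.

Producer surplus = 882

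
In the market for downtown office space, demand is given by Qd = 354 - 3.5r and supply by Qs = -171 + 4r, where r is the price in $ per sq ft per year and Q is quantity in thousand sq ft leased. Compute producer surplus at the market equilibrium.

At equilibrium Qd = Qs, so 354 - 3.5r = -171 + 4r; collecting terms, 525 = 7.5r and r* = 70.
Plugging r* into demand: Q* = 354 - 3.5(70) = 109.
Supply choke price (Qs = 0): r = 42.75. Producer surplus = ½ × (70 - 42.75) × 109 = 1485.125.

Producer surplus = 1485.125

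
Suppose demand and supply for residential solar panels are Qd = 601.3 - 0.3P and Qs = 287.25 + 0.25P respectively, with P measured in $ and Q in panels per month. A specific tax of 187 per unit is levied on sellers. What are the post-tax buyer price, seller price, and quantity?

P_b = 656, P_s = 469, Q = 404.5

With a tax of 187 on sellers, they supply based on the net price P_s = P_b - 187, so Qs = 240.5 + 0.25P_b.
Equate demand and the shifted supply: 601.3 - 0.3P_b = 240.5 + 0.25P_b, giving 0.55P_b = 360.8, so P_b = 656.
Then P_s = 656 - 187 = 469 and Q = 601.3 - 0.3(656) = 404.5.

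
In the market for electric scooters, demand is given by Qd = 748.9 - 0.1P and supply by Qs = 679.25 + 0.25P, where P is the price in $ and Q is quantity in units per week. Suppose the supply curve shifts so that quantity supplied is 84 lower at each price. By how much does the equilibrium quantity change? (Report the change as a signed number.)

At equilibrium Qd = Qs, so 748.9 - 0.1P = 679.25 + 0.25P; collecting terms, 69.65 = 0.35P and P* = 199.
Plugging P* into demand: Q* = 748.9 - 0.1(199) = 729.
After the shift, supply is Qs = 595.25 + 0.25P.
New equilibrium: 153.65 = 0.35P, so P = 439 and Q = 705.
ΔQ = 705 - 729 = -24.

ΔQ = -24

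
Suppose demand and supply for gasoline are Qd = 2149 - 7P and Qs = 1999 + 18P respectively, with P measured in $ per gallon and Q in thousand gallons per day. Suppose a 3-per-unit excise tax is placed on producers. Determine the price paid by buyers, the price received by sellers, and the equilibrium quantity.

Producers keep P_s = P_b - 3 per unit, so supply in terms of the buyer price is Qs = 1945 + 18P_b.
Set Qd = Qs: 2149 - 7P_b = 1945 + 18P_b, so 204 = 25P_b and P_b = 8.16.
So P_s = 5.16 and the quantity traded is Q = 2149 - 7(8.16) = 2091.88.

P_b = 8.16, P_s = 5.16, Q = 2091.88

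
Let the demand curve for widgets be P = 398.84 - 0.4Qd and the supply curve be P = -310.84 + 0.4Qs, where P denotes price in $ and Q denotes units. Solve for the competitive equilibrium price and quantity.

Rewriting in direct form: Qd = 997.1 - 2.5P and Qs = 777.1 + 2.5P.
The market clears where 997.1 - 2.5P = 777.1 + 2.5P. Rearranging, 5P = 220, hence P* = 44.
Plugging P* into demand: Q* = 997.1 - 2.5(44) = 887.1.

P* = 44, Q* = 887.1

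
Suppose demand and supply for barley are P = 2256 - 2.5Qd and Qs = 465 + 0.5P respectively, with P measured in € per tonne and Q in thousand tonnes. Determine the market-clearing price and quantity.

P* = 486, Q* = 708

Inverting to quantity form: Qd = 902.4 - 0.4P.
Set Qd = Qs: 902.4 - 0.4P = 465 + 0.5P, so 437.4 = 0.9P and P* = 486.
From the demand curve, Q* = 902.4 - 0.4(486) = 708.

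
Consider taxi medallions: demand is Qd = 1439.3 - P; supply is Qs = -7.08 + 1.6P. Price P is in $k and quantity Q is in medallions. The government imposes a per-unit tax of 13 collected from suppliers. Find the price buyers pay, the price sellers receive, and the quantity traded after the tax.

The tax drives a wedge P_b - P_s = 13. Substituting P_s = P_b - 13 into supply: Qs = -27.88 + 1.6P_b.
Equate demand and the shifted supply: 1439.3 - P_b = -27.88 + 1.6P_b, giving 2.6P_b = 1467.18, so P_b = 564.3.
So P_s = 551.3 and the quantity traded is Q = 1439.3 - 564.3 = 875.

P_b = 564.3, P_s = 551.3, Q = 875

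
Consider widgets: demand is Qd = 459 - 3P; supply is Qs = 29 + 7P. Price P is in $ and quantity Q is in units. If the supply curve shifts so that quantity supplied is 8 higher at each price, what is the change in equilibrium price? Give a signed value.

ΔP = -0.8

Set Qd = Qs: 459 - 3P = 29 + 7P, so 430 = 10P and P* = 43.
From the demand curve, Q* = 459 - 3(43) = 330.
After the shift, supply is Qs = 37 + 7P.
The new intersection has 422 = 10P, i.e. P = 42.2, Q = 332.4.
ΔP = 42.2 - 43 = -0.8.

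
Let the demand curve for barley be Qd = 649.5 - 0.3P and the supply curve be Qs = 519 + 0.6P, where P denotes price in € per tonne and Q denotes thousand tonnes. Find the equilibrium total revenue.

Total revenue = 87870

Set Qd = Qs: 649.5 - 0.3P = 519 + 0.6P, so 130.5 = 0.9P and P* = 145.
Plugging P* into demand: Q* = 649.5 - 0.3(145) = 606.
Total revenue = P* × Q* = 145 × 606 = 87870.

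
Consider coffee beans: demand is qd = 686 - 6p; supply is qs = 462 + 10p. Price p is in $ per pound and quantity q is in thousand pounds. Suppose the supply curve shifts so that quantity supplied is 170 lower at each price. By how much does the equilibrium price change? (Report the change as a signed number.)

Δp = 10.625

The market clears where 686 - 6p = 462 + 10p. Rearranging, 16p = 224, hence p* = 14.
Substitute back: q* = 686 - 6(14) = 602.
After the shift, supply is qs = 292 + 10p.
New equilibrium: 394 = 16p, so p = 24.625 and q = 538.25.
Δp = 24.625 - 14 = 10.625.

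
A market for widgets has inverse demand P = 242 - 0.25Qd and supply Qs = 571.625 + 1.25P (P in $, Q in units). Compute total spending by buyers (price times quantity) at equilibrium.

Total spending by buyers = 50283

In direct form, Qd = 968 - 4P.
Set Qd = Qs: 968 - 4P = 571.625 + 1.25P, so 396.375 = 5.25P and P* = 75.5.
Plugging P* into demand: Q* = 968 - 4(75.5) = 666.
Total spending by buyers = P* × Q* = 75.5 × 666 = 50283.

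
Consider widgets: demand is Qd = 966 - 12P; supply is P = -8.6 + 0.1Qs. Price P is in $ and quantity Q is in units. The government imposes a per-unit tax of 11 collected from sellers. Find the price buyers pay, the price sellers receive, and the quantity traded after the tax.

Solving each curve for Q: Qs = 86 + 10P.
Sellers keep P_s = P_b - 11 per unit, so supply in terms of the buyer price is Qs = -24 + 10P_b.
Equate demand and the shifted supply: 966 - 12P_b = -24 + 10P_b, giving 22P_b = 990, so P_b = 45.
Then P_s = 45 - 11 = 34 and Q = 966 - 12(45) = 426.

P_b = 45, P_s = 34, Q = 426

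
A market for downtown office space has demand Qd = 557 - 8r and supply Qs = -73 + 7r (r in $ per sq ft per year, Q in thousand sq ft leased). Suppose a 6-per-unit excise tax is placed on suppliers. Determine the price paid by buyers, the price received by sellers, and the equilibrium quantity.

The tax drives a wedge r_b - r_s = 6. Substituting r_s = r_b - 6 into supply: Qs = -115 + 7r_b.
Market clearing requires 557 - 8r_b = -115 + 7r_b; hence 672 = 15r_b and r_b = 44.8.
Then r_s = 44.8 - 6 = 38.8 and Q = 557 - 8(44.8) = 198.6.

r_b = 44.8, r_s = 38.8, Q = 198.6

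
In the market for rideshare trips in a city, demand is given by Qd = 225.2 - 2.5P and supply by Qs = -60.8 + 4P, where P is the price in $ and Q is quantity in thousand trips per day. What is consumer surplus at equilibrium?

Consumer surplus = 2654.208

Set Qd = Qs: 225.2 - 2.5P = -60.8 + 4P, so 286 = 6.5P and P* = 44.
Substitute back: Q* = 225.2 - 2.5(44) = 115.2.
Demand choke price (Qd = 0): P = 225.2/2.5 = 90.08. Consumer surplus = ½ × (90.08 - 44) × 115.2 = 2654.208.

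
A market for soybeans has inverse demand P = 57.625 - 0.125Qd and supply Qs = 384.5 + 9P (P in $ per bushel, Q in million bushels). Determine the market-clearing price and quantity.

Rewriting in direct form: Qd = 461 - 8P.
The market clears where 461 - 8P = 384.5 + 9P. Rearranging, 17P = 76.5, hence P* = 4.5.
Substitute back: Q* = 461 - 8(4.5) = 425.

P* = 4.5, Q* = 425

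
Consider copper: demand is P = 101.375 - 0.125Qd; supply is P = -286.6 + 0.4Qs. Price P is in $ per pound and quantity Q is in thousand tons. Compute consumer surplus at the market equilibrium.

Consumer surplus = 34132.5625

Inverting to quantity form: Qd = 811 - 8P and Qs = 716.5 + 2.5P.
The market clears where 811 - 8P = 716.5 + 2.5P. Rearranging, 10.5P = 94.5, hence P* = 9.
Substitute back: Q* = 811 - 8(9) = 739.
Demand choke price (Qd = 0): P = 811/8 = 101.375. Consumer surplus = ½ × (101.375 - 9) × 739 = 34132.5625.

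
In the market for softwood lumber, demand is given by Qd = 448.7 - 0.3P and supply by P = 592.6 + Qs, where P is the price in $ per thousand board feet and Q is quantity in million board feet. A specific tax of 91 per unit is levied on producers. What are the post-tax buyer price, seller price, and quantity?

P_b = 871, P_s = 780, Q = 187.4

Inverting to quantity form: Qs = -592.6 + P.
Producers keep P_s = P_b - 91 per unit, so supply in terms of the buyer price is Qs = -683.6 + P_b.
Set Qd = Qs: 448.7 - 0.3P_b = -683.6 + P_b, so 1132.3 = 1.3P_b and P_b = 871.
So P_s = 780 and the quantity traded is Q = 448.7 - 0.3(871) = 187.4.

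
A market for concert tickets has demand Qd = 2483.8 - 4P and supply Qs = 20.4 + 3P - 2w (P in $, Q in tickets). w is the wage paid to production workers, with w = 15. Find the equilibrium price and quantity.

P* = 356.2, Q* = 1059

With w = 15, supply is Qs = -9.6 + 3P.
At equilibrium Qd = Qs, so 2483.8 - 4P = -9.6 + 3P; collecting terms, 2493.4 = 7P and P* = 356.2.
Plugging P* into demand: Q* = 2483.8 - 4(356.2) = 1059.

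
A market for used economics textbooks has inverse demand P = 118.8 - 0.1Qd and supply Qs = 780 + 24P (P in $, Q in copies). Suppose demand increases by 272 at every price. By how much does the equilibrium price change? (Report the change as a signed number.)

ΔP = 8

Solving each curve for Q: Qd = 1188 - 10P.
Set Qd = Qs: 1188 - 10P = 780 + 24P, so 408 = 34P and P* = 12.
From the demand curve, Q* = 1188 - 10(12) = 1068.
After the shift, demand is Qd = 1460 - 10P.
The new intersection has 680 = 34P, i.e. P = 20, Q = 1260.
ΔP = 20 - 12 = 8.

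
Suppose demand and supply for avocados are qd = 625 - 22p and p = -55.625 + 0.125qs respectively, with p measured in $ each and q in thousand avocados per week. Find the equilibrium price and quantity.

Solving each curve for q: qs = 445 + 8p.
The market clears where 625 - 22p = 445 + 8p. Rearranging, 30p = 180, hence p* = 6.
Plugging p* into demand: q* = 625 - 22(6) = 493.

p* = 6, q* = 493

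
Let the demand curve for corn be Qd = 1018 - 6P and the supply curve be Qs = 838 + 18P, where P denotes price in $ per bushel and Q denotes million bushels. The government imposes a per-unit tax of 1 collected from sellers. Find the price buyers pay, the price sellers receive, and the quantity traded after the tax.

Sellers keep P_s = P_b - 1 per unit, so supply in terms of the buyer price is Qs = 820 + 18P_b.
Equate demand and the shifted supply: 1018 - 6P_b = 820 + 18P_b, giving 24P_b = 198, so P_b = 8.25.
So P_s = 7.25 and the quantity traded is Q = 1018 - 6(8.25) = 968.5.

P_b = 8.25, P_s = 7.25, Q = 968.5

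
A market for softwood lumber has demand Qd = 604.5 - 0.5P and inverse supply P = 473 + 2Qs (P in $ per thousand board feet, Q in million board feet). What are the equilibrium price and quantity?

Inverting to quantity form: Qs = -236.5 + 0.5P.
At equilibrium Qd = Qs, so 604.5 - 0.5P = -236.5 + 0.5P; collecting terms, 841 = P and P* = 841.
From the demand curve, Q* = 604.5 - 0.5(841) = 184.

P* = 841, Q* = 184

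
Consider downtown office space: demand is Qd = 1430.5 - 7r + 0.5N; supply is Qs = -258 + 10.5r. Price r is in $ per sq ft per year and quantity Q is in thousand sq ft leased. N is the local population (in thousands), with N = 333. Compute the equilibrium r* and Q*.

r* = 106, Q* = 855

With N = 333, demand is Qd = 1597 - 7r.
Set Qd = Qs: 1597 - 7r = -258 + 10.5r, so 1855 = 17.5r and r* = 106.
From the demand curve, Q* = 1597 - 7(106) = 855.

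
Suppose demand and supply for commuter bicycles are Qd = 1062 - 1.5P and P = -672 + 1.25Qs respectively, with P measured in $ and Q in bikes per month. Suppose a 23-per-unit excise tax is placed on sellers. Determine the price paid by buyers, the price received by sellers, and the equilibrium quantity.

Solving each curve for Q: Qs = 537.6 + 0.8P.
Sellers keep P_s = P_b - 23 per unit, so supply in terms of the buyer price is Qs = 519.2 + 0.8P_b.
Market clearing requires 1062 - 1.5P_b = 519.2 + 0.8P_b; hence 542.8 = 2.3P_b and P_b = 236.
Then P_s = 236 - 23 = 213 and Q = 1062 - 1.5(236) = 708.

P_b = 236, P_s = 213, Q = 708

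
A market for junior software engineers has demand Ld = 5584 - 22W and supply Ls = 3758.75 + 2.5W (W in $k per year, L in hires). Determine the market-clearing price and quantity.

Equating demand and supply, 5584 - 22W = 3758.75 + 2.5W gives 24.5W = 1825.25, so W* = 74.5.
From the demand curve, L* = 5584 - 22(74.5) = 3945.

W* = 74.5, L* = 3945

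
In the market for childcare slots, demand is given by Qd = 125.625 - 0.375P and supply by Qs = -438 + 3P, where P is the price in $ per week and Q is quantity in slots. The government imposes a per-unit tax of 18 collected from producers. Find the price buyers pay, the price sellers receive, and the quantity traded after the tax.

With a tax of 18 on producers, they supply based on the net price P_s = P_b - 18, so Qs = -492 + 3P_b.
Set Qd = Qs: 125.625 - 0.375P_b = -492 + 3P_b, so 617.625 = 3.375P_b and P_b = 183.
So P_s = 165 and the quantity traded is Q = 125.625 - 0.375(183) = 57.

P_b = 183, P_s = 165, Q = 57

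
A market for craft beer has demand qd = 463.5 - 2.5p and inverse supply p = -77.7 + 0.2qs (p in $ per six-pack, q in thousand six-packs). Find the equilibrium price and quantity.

In direct form, qs = 388.5 + 5p.
At equilibrium qd = qs, so 463.5 - 2.5p = 388.5 + 5p; collecting terms, 75 = 7.5p and p* = 10.
Then q* = 463.5 - 2.5(10) = 438.5.

p* = 10, q* = 438.5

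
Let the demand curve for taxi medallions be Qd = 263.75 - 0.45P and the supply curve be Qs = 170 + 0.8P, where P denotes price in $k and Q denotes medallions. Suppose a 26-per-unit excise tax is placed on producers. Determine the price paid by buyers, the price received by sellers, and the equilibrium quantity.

Producers keep P_s = P_b - 26 per unit, so supply in terms of the buyer price is Qs = 149.2 + 0.8P_b.
Equate demand and the shifted supply: 263.75 - 0.45P_b = 149.2 + 0.8P_b, giving 1.25P_b = 114.55, so P_b = 91.64.
So P_s = 65.64 and the quantity traded is Q = 263.75 - 0.45(91.64) = 222.512.

P_b = 91.64, P_s = 65.64, Q = 222.512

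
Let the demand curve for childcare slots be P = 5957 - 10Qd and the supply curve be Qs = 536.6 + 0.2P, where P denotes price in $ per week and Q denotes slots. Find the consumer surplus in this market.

Solving each curve for Q: Qd = 595.7 - 0.1P.
At equilibrium Qd = Qs, so 595.7 - 0.1P = 536.6 + 0.2P; collecting terms, 59.1 = 0.3P and P* = 197.
From the demand curve, Q* = 595.7 - 0.1(197) = 576.
Demand choke price (Qd = 0): P = 595.7/0.1 = 5957. Consumer surplus = ½ × (5957 - 197) × 576 = 1658880.

Consumer surplus = 1658880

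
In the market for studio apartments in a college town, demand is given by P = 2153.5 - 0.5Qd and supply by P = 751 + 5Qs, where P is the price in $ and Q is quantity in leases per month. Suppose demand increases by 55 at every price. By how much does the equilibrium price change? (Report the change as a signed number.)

Inverting to quantity form: Qd = 4307 - 2P and Qs = -150.2 + 0.2P.
At equilibrium Qd = Qs, so 4307 - 2P = -150.2 + 0.2P; collecting terms, 4457.2 = 2.2P and P* = 2026.
From the demand curve, Q* = 4307 - 2(2026) = 255.
After the shift, demand is Qd = 4362 - 2P.
Re-solving, 2.2P = 4512.2 gives P = 2051 and Q = 260.
ΔP = 2051 - 2026 = 25.

ΔP = 25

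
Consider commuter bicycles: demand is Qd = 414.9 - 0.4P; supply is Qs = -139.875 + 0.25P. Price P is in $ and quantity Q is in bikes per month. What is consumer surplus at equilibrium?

Equating demand and supply, 414.9 - 0.4P = -139.875 + 0.25P gives 0.65P = 554.775, so P* = 853.5.
From the demand curve, Q* = 414.9 - 0.4(853.5) = 73.5.
Demand choke price (Qd = 0): P = 414.9/0.4 = 1037.25. Consumer surplus = ½ × (1037.25 - 853.5) × 73.5 = 6752.8125.

Consumer surplus = 6752.8125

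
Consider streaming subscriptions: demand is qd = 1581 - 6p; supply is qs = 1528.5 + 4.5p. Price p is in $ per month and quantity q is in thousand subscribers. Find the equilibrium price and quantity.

p* = 5, q* = 1551

Set qd = qs: 1581 - 6p = 1528.5 + 4.5p, so 52.5 = 10.5p and p* = 5.
From the demand curve, q* = 1581 - 6(5) = 1551.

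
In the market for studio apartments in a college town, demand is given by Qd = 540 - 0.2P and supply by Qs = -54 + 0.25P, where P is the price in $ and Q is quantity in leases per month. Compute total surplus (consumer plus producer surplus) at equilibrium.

Set Qd = Qs: 540 - 0.2P = -54 + 0.25P, so 594 = 0.45P and P* = 1320.
Plugging P* into demand: Q* = 540 - 0.2(1320) = 276.
Demand choke price = 2700; supply choke price = 216. CS = ½(2700 - 1320)(276) = 190440; PS = ½(1320 - 216)(276) = 152352. Total surplus = 342792.

Total surplus = 342792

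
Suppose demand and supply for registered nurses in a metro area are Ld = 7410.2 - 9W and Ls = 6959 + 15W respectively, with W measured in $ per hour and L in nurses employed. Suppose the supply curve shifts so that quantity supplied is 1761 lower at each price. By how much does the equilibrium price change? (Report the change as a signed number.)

ΔW = 73.375

Equating demand and supply, 7410.2 - 9W = 6959 + 15W gives 24W = 451.2, so W* = 18.8.
Plugging W* into demand: L* = 7410.2 - 9(18.8) = 7241.
After the shift, supply is Ls = 5198 + 15W.
Re-solving, 24W = 2212.2 gives W = 92.175 and L = 6580.625.
ΔW = 92.175 - 18.8 = 73.375.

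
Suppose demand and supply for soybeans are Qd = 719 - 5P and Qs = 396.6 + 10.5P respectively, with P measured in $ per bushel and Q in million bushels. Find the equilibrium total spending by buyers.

Total spending by buyers = 12792

Equating demand and supply, 719 - 5P = 396.6 + 10.5P gives 15.5P = 322.4, so P* = 20.8.
Then Q* = 719 - 5(20.8) = 615.
Total spending by buyers = P* × Q* = 20.8 × 615 = 12792.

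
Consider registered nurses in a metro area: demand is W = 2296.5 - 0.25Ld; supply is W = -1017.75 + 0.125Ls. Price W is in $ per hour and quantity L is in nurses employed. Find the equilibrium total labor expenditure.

Inverting to quantity form: Ld = 9186 - 4W and Ls = 8142 + 8W.
The market clears where 9186 - 4W = 8142 + 8W. Rearranging, 12W = 1044, hence W* = 87.
From the demand curve, L* = 9186 - 4(87) = 8838.
Total labor expenditure = W* × L* = 87 × 8838 = 768906.

Total labor expenditure = 768906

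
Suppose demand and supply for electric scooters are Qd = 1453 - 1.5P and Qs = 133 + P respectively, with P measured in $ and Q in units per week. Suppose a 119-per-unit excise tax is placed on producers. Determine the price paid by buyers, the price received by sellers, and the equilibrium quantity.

P_b = 575.6, P_s = 456.6, Q = 589.6

The tax drives a wedge P_b - P_s = 119. Substituting P_s = P_b - 119 into supply: Qs = 14 + P_b.
Equate demand and the shifted supply: 1453 - 1.5P_b = 14 + P_b, giving 2.5P_b = 1439, so P_b = 575.6.
Then P_s = 575.6 - 119 = 456.6 and Q = 1453 - 1.5(575.6) = 589.6.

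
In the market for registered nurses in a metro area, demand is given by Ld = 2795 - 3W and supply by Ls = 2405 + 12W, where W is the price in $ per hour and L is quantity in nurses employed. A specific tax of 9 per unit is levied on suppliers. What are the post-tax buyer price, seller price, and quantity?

W_b = 33.2, W_s = 24.2, L = 2695.4

The tax drives a wedge W_b - W_s = 9. Substituting W_s = W_b - 9 into supply: Ls = 2297 + 12W_b.
Set Ld = Ls: 2795 - 3W_b = 2297 + 12W_b, so 498 = 15W_b and W_b = 33.2.
So W_s = 24.2 and the quantity traded is L = 2795 - 3(33.2) = 2695.4.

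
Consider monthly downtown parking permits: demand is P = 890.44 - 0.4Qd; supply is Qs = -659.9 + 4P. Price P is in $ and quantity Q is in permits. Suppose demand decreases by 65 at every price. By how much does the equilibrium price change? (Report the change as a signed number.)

Rewriting in direct form: Qd = 2226.1 - 2.5P.
Equating demand and supply, 2226.1 - 2.5P = -659.9 + 4P gives 6.5P = 2886, so P* = 444.
From the demand curve, Q* = 2226.1 - 2.5(444) = 1116.1.
After the shift, demand is Qd = 2161.1 - 2.5P.
Re-solving, 6.5P = 2821 gives P = 434 and Q = 1076.1.
ΔP = 434 - 444 = -10.

ΔP = -10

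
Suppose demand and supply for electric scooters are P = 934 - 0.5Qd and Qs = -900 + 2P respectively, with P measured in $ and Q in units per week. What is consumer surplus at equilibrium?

In direct form, Qd = 1868 - 2P.
At equilibrium Qd = Qs, so 1868 - 2P = -900 + 2P; collecting terms, 2768 = 4P and P* = 692.
Plugging P* into demand: Q* = 1868 - 2(692) = 484.
Demand choke price (Qd = 0): P = 1868/2 = 934. Consumer surplus = ½ × (934 - 692) × 484 = 58564.

Consumer surplus = 58564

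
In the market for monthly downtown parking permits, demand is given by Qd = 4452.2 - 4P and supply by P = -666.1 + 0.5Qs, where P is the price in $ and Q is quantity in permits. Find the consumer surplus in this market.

Consumer surplus = 703416.605

Solving each curve for Q: Qs = 1332.2 + 2P.
Set Qd = Qs: 4452.2 - 4P = 1332.2 + 2P, so 3120 = 6P and P* = 520.
From the demand curve, Q* = 4452.2 - 4(520) = 2372.2.
Demand choke price (Qd = 0): P = 4452.2/4 = 1113.05. Consumer surplus = ½ × (1113.05 - 520) × 2372.2 = 703416.605.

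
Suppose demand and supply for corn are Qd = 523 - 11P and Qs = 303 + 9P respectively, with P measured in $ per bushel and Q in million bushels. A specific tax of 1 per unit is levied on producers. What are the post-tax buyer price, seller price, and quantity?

With a tax of 1 on producers, they supply based on the net price P_s = P_b - 1, so Qs = 294 + 9P_b.
Market clearing requires 523 - 11P_b = 294 + 9P_b; hence 229 = 20P_b and P_b = 11.45.
Then P_s = 11.45 - 1 = 10.45 and Q = 523 - 11(11.45) = 397.05.

P_b = 11.45, P_s = 10.45, Q = 397.05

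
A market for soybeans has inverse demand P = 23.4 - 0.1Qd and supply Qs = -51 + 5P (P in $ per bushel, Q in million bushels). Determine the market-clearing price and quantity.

P* = 19, Q* = 44

Inverting to quantity form: Qd = 234 - 10P.
At equilibrium Qd = Qs, so 234 - 10P = -51 + 5P; collecting terms, 285 = 15P and P* = 19.
Then Q* = 234 - 10(19) = 44.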